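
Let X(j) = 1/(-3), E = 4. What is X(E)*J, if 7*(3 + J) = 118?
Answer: -97/21 ≈ -4.6190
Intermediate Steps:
J = 97/7 (J = -3 + (1/7)*118 = -3 + 118/7 = 97/7 ≈ 13.857)
X(j) = -1/3
X(E)*J = -1/3*97/7 = -97/21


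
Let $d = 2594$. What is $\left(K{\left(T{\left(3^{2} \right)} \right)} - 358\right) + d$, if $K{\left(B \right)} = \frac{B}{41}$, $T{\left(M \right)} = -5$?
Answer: $\frac{91671}{41} \approx 2235.9$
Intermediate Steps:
$K{\left(B \right)} = \frac{B}{41}$ ($K{\left(B \right)} = B \frac{1}{41} = \frac{B}{41}$)
$\left(K{\left(T{\left(3^{2} \right)} \right)} - 358\right) + d = \left(\frac{1}{41} \left(-5\right) - 358\right) + 2594 = \left(- \frac{5}{41} - 358\right) + 2594 = - \frac{14683}{41} + 2594 = \frac{91671}{41}$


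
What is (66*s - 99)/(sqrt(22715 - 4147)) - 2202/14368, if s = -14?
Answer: -1101/7184 - 93*sqrt(4642)/844 ≈ -7.6607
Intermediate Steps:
(66*s - 99)/(sqrt(22715 - 4147)) - 2202/14368 = (66*(-14) - 99)/(sqrt(22715 - 4147)) - 2202/14368 = (-924 - 99)/(sqrt(18568)) - 2202*1/14368 = -1023*sqrt(4642)/9284 - 1101/7184 = -93*sqrt(4642)/844 - 1101/7184 = -1101/7184 - 93*sqrt(4642)/844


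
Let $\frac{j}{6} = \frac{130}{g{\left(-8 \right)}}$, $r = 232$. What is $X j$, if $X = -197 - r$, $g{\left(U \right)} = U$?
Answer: $\frac{83655}{2} \approx 41828.0$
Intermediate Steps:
$X = -429$ ($X = -197 - 232 = -429$)
$j = - \frac{195}{2}$ ($j = 6 \frac{130}{-8} = 6 \cdot 130 \left(- \frac{1}{8}\right) = 6 \left(- \frac{65}{4}\right) = - \frac{195}{2} \approx -97.5$)
$X j = \left(-429\right) \left(- \frac{195}{2}\right) = \frac{83655}{2}$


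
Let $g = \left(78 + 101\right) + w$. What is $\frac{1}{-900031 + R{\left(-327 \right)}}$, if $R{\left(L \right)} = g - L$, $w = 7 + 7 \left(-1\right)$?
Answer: $- \frac{1}{899525} \approx -1.1117 \cdot 10^{-6}$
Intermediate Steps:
$w = 0$ ($w = 7 - 7 = 0$)
$g = 179$ ($g = \left(78 + 101\right) + 0 = 179 + 0 = 179$)
$R{\left(L \right)} = 179 - L$
$\frac{1}{-900031 + R{\left(-327 \right)}} = \frac{1}{-900031 + \left(179 - -327\right)} = \frac{1}{-900031 + \left(179 + 327\right)} = \frac{1}{-900031 + 506} = \frac{1}{-899525} = - \frac{1}{899525}$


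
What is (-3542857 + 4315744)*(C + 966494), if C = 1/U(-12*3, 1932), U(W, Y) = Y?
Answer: 481061977684261/644 ≈ 7.4699e+11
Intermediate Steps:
C = 1/1932 ≈ 0.00051760
(-3542857 + 4315744)*(C + 966494) = (-3542857 + 4315744)*(1/1932 + 966494) = 772887*(1867266409/1932) = 481061977684261/644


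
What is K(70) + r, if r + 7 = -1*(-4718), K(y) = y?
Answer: 4781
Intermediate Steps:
r = 4711 (r = -7 - 1*(-4718) = -7 + 4718 = 4711)
K(70) + r = 70 + 4711 = 4781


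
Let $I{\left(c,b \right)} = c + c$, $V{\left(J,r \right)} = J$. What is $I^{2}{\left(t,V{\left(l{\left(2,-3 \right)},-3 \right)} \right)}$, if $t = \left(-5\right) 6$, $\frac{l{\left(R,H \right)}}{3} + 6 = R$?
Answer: $3600$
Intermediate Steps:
$l{\left(R,H \right)} = -18 + 3 R$
$t = -30$
$I{\left(c,b \right)} = 2 c$
$I^{2}{\left(t,V{\left(l{\left(2,-3 \right)},-3 \right)} \right)} = \left(2 \left(-30\right)\right)^{2} = \left(-60\right)^{2} = 3600$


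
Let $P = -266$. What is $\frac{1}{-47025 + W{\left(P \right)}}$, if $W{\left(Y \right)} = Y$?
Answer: $- \frac{1}{47291} \approx -2.1146 \cdot 10^{-5}$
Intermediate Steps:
$\frac{1}{-47025 + W{\left(P \right)}} = \frac{1}{-47025 - 266} = \frac{1}{-47291} = - \frac{1}{47291}$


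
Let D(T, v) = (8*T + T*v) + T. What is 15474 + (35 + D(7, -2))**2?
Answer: 22530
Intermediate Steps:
D(T, v) = 9*T + T*v
15474 + (35 + D(7, -2))**2 = 15474 + (35 + 7*(9 - 2))**2 = 15474 + (35 + 7*7)**2 = 15474 + (35 + 49)**2 = 15474 + 84**2 = 15474 + 7056 = 22530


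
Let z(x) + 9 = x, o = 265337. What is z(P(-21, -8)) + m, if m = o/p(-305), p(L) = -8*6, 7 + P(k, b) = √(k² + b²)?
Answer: -266105/48 + √505 ≈ -5521.4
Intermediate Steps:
P(k, b) = -7 + √(b² + k²) (P(k, b) = -7 + √(k² + b²) = -7 + √(b² + k²))
z(x) = -9 + x
p(L) = -48
m = -265337/48 (m = 265337/(-48) = 265337*(-1/48) = -265337/48 ≈ -5527.9)
z(P(-21, -8)) + m = (-9 + (-7 + √((-8)² + (-21)²))) - 265337/48 = (-9 + (-7 + √(64 + 441))) - 265337/48 = (-9 + (-7 + √505)) - 265337/48 = (-16 + √505) - 265337/48 = -266105/48 + √505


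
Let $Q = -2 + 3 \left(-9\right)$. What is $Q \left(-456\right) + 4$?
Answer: $13228$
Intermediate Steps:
$Q = -29$ ($Q = -2 - 27 = -29$)
$Q \left(-456\right) + 4 = \left(-29\right) \left(-456\right) + 4 = 13224 + 4 = 13228$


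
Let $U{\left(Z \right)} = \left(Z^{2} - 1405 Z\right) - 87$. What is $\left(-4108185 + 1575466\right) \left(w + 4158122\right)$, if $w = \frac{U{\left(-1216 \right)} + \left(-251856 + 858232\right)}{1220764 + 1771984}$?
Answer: $- \frac{31517700005319929639}{2992748} \approx -1.0531 \cdot 10^{13}$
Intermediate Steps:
$U{\left(Z \right)} = -87 + Z^{2} - 1405 Z$
$w = \frac{3793425}{2992748}$ ($w = \frac{\left(-87 + \left(-1216\right)^{2} - -1708480\right) + \left(-251856 + 858232\right)}{1220764 + 1771984} = \frac{\left(-87 + 1478656 + 1708480\right) + 606376}{2992748} = \left(3187049 + 606376\right) \frac{1}{2992748} = 3793425 \cdot \frac{1}{2992748} = \frac{3793425}{2992748} \approx 1.2675$)
$\left(-4108185 + 1575466\right) \left(w + 4158122\right) = \left(-4108185 + 1575466\right) \left(\frac{3793425}{2992748} + 4158122\right) = \left(-2532719\right) \frac{12444215092681}{2992748} = - \frac{31517700005319929639}{2992748}$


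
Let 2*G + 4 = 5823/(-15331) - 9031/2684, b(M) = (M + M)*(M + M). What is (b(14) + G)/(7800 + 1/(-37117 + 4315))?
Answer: 95725212808533/957095413937636 ≈ 0.10002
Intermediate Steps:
b(M) = 4*M² (b(M) = (2*M)*(2*M) = 4*M²)
G = -28970619/7481528 (G = -2 + (5823/(-15331) - 9031/2684)/2 = -2 + (5823*(-1/15331) - 9031*1/2684)/2 = -2 + (-5823/15331 - 821/244)/2 = -2 + (½)*(-14007563/3740764) = -2 - 14007563/7481528 = -28970619/7481528 ≈ -3.8723)
(b(14) + G)/(7800 + 1/(-37117 + 4315)) = (4*14² - 28970619/7481528)/(7800 + 1/(-37117 + 4315)) = (4*196 - 28970619/7481528)/(7800 + 1/(-32802)) = (784 - 28970619/7481528)/(7800 - 1/32802) = 5836547333/(7481528*(255855599/32802)) = (5836547333/7481528)*(32802/255855599) = 95725212808533/957095413937636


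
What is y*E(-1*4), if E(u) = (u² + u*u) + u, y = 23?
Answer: 644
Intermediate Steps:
E(u) = u + 2*u² (E(u) = (u² + u²) + u = 2*u² + u = u + 2*u²)
y*E(-1*4) = 23*((-1*4)*(1 + 2*(-1*4))) = 23*(-4*(1 + 2*(-4))) = 23*(-4*(1 - 8)) = 23*(-4*(-7)) = 23*28 = 644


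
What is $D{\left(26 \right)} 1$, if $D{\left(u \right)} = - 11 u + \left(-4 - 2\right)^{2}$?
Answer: $-250$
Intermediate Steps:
$D{\left(u \right)} = 36 - 11 u$ ($D{\left(u \right)} = - 11 u + \left(-6\right)^{2} = - 11 u + 36 = 36 - 11 u$)
$D{\left(26 \right)} 1 = \left(36 - 286\right) 1 = \left(-250\right) 1 = -250$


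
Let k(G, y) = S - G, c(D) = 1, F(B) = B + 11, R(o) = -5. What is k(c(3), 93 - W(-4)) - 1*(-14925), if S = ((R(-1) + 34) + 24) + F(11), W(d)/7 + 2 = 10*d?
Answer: 14999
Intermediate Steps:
F(B) = 11 + B
W(d) = -14 + 70*d (W(d) = -14 + 7*(10*d) = -14 + 70*d)
S = 75 (S = ((-5 + 34) + 24) + (11 + 11) = (29 + 24) + 22 = 53 + 22 = 75)
k(G, y) = 75 - G
k(c(3), 93 - W(-4)) - 1*(-14925) = (75 - 1*1) - 1*(-14925) = (75 - 1) + 14925 = 74 + 14925 = 14999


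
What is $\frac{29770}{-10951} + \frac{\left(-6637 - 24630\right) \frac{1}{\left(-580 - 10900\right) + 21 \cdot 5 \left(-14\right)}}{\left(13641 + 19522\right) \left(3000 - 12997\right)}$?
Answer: $- \frac{127812140238891417}{47016148606194950} \approx -2.7185$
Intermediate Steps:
$\frac{29770}{-10951} + \frac{\left(-6637 - 24630\right) \frac{1}{\left(-580 - 10900\right) + 21 \cdot 5 \left(-14\right)}}{\left(13641 + 19522\right) \left(3000 - 12997\right)} = 29770 \left(- \frac{1}{10951}\right) + \frac{\left(-31267\right) \frac{1}{\left(-580 - 10900\right) + 105 \left(-14\right)}}{33163 \left(-9997\right)} = - \frac{29770}{10951} + \frac{\left(-31267\right) \frac{1}{-11480 - 1470}}{-331530511} = - \frac{29770}{10951} + - \frac{31267}{-12950} \left(- \frac{1}{331530511}\right) = - \frac{29770}{10951} + \left(-31267\right) \left(- \frac{1}{12950}\right) \left(- \frac{1}{331530511}\right) = - \frac{29770}{10951} + \frac{31267}{12950} \left(- \frac{1}{331530511}\right) = - \frac{29770}{10951} - \frac{31267}{4293320117450} = - \frac{127812140238891417}{47016148606194950}$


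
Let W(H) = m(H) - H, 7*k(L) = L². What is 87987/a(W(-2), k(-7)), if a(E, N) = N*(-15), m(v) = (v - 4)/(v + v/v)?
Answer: -29329/35 ≈ -837.97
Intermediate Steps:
k(L) = L²/7
m(v) = (-4 + v)/(1 + v) (m(v) = (-4 + v)/(v + 1) = (-4 + v)/(1 + v))
W(H) = -H + (-4 + H)/(1 + H) (W(H) = (-4 + H)/(1 + H) - H = -H + (-4 + H)/(1 + H))
a(E, N) = -15*N
87987/a(W(-2), k(-7)) = 87987/((-15*(-7)²/7)) = 87987/((-15*49/7)) = 87987/((-15*7)) = 87987/(-105) = 87987*(-1/105) = -29329/35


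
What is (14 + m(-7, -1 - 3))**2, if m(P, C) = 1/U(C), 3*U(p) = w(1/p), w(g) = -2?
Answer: 625/4 ≈ 156.25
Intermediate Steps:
U(p) = -2/3 (U(p) = (1/3)*(-2) = -2/3)
m(P, C) = -3/2 (m(P, C) = 1/(-2/3) = -3/2)
(14 + m(-7, -1 - 3))**2 = (14 - 3/2)**2 = (25/2)**2 = 625/4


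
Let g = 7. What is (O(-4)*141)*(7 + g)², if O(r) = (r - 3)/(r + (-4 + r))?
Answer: 16121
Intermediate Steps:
O(r) = (-3 + r)/(-4 + 2*r)
(O(-4)*141)*(7 + g)² = (((-3 - 4)/(2*(-2 - 4)))*141)*(7 + 7)² = (((½)*(-7)/(-6))*141)*14² = (((½)*(-⅙)*(-7))*141)*196 = ((7/12)*141)*196 = (329/4)*196 = 16121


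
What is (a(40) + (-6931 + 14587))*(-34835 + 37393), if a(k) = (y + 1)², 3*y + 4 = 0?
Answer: 176258990/9 ≈ 1.9584e+7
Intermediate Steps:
y = -4/3 (y = -4/3 + (⅓)*0 = -4/3 + 0 = -4/3 ≈ -1.3333)
a(k) = ⅑ (a(k) = (-4/3 + 1)² = (-⅓)² = ⅑)
(a(40) + (-6931 + 14587))*(-34835 + 37393) = (⅑ + (-6931 + 14587))*(-34835 + 37393) = (⅑ + 7656)*2558 = (68905/9)*2558 = 176258990/9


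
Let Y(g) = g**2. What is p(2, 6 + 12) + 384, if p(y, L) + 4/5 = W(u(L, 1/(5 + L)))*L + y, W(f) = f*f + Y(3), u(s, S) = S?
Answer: 1447434/2645 ≈ 547.23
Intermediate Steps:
W(f) = 9 + f**2 (W(f) = f*f + 3**2 = f**2 + 9 = 9 + f**2)
p(y, L) = -4/5 + y + L*(9 + (5 + L)**(-2)) (p(y, L) = -4/5 + ((9 + (1/(5 + L))**2)*L + y) = -4/5 + ((9 + (5 + L)**(-2))*L + y) = -4/5 + (L*(9 + (5 + L)**(-2)) + y) = -4/5 + (y + L*(9 + (5 + L)**(-2))) = -4/5 + y + L*(9 + (5 + L)**(-2)))
p(2, 6 + 12) + 384 = (-4/5 + 2 + 9*(6 + 12) + (6 + 12)/(5 + (6 + 12))**2) + 384 = (-4/5 + 2 + 9*18 + 18/(5 + 18)**2) + 384 = (-4/5 + 2 + 162 + 18/23**2) + 384 = (-4/5 + 2 + 162 + 18*(1/529)) + 384 = (-4/5 + 2 + 162 + 18/529) + 384 = 431754/2645 + 384 = 1447434/2645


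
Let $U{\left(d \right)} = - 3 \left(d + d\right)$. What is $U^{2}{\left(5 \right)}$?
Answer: $900$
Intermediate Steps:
$U{\left(d \right)} = - 6 d$ ($U{\left(d \right)} = - 3 \cdot 2 d = - 6 d$)
$U^{2}{\left(5 \right)} = \left(\left(-6\right) 5\right)^{2} = \left(-30\right)^{2} = 900$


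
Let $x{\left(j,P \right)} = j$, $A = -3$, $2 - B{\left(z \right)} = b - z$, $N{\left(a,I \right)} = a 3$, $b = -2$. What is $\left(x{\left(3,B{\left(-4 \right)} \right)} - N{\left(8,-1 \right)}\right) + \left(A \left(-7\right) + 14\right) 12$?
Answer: $399$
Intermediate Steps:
$N{\left(a,I \right)} = 3 a$
$B{\left(z \right)} = 4 + z$ ($B{\left(z \right)} = 2 - \left(-2 - z\right) = 2 + \left(2 + z\right) = 4 + z$)
$\left(x{\left(3,B{\left(-4 \right)} \right)} - N{\left(8,-1 \right)}\right) + \left(A \left(-7\right) + 14\right) 12 = \left(3 - 3 \cdot 8\right) + \left(\left(-3\right) \left(-7\right) + 14\right) 12 = \left(3 - 24\right) + \left(21 + 14\right) 12 = \left(3 - 24\right) + 35 \cdot 12 = -21 + 420 = 399$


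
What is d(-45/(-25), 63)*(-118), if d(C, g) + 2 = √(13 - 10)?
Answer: 236 - 118*√3 ≈ 31.618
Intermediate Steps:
d(C, g) = -2 + √3 (d(C, g) = -2 + √(13 - 10) = -2 + √3)
d(-45/(-25), 63)*(-118) = (-2 + √3)*(-118) = 236 - 118*√3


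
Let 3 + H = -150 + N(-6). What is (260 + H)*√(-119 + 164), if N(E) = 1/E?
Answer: 641*√5/2 ≈ 716.66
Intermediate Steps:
N(E) = 1/E
H = -919/6 (H = -3 + (-150 + 1/(-6)) = -3 + (-150 - ⅙) = -3 - 901/6 = -919/6 ≈ -153.17)
(260 + H)*√(-119 + 164) = (260 - 919/6)*√(-119 + 164) = 641*√45/6 = 641*(3*√5)/6 = 641*√5/2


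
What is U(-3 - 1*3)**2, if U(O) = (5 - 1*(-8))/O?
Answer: 169/36 ≈ 4.6944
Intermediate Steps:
U(O) = 13/O (U(O) = (5 + 8)/O = 13/O)
U(-3 - 1*3)**2 = (13/(-3 - 1*3))**2 = (13/(-3 - 3))**2 = (13/(-6))**2 = (13*(-1/6))**2 = (-13/6)**2 = 169/36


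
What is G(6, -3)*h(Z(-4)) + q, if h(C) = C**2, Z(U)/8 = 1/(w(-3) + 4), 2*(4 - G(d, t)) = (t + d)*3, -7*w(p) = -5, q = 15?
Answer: 14767/1089 ≈ 13.560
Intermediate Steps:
w(p) = 5/7 (w(p) = -1/7*(-5) = 5/7)
G(d, t) = 4 - 3*d/2 - 3*t/2 (G(d, t) = 4 - (t + d)*3/2 = 4 - (d + t)*3/2 = 4 - (3*d + 3*t)/2 = 4 + (-3*d/2 - 3*t/2) = 4 - 3*d/2 - 3*t/2)
Z(U) = 56/33 (Z(U) = 8/(5/7 + 4) = 8/(33/7) = 8*(7/33) = 56/33)
G(6, -3)*h(Z(-4)) + q = (4 - 3/2*6 - 3/2*(-3))*(56/33)**2 + 15 = (4 - 9 + 9/2)*(3136/1089) + 15 = -1/2*3136/1089 + 15 = -1568/1089 + 15 = 14767/1089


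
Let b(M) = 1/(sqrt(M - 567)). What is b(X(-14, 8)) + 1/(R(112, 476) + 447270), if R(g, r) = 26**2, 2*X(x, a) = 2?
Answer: 1/447946 - I*sqrt(566)/566 ≈ 2.2324e-6 - 0.042033*I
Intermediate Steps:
X(x, a) = 1 (X(x, a) = (1/2)*2 = 1)
R(g, r) = 676
b(M) = 1/sqrt(-567 + M) (b(M) = 1/(sqrt(-567 + M)) = 1/sqrt(-567 + M))
b(X(-14, 8)) + 1/(R(112, 476) + 447270) = 1/sqrt(-567 + 1) + 1/(676 + 447270) = 1/sqrt(-566) + 1/447946 = -I*sqrt(566)/566 + 1/447946 = 1/447946 - I*sqrt(566)/566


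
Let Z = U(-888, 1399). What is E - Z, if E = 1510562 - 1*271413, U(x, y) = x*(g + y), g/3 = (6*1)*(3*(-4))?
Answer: 2289653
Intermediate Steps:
g = -216 (g = 3*((6*1)*(3*(-4))) = 3*(6*(-12)) = 3*(-72) = -216)
U(x, y) = x*(-216 + y)
E = 1239149 (E = 1510562 - 271413 = 1239149)
Z = -1050504 (Z = -888*(-216 + 1399) = -888*1183 = -1050504)
E - Z = 1239149 - 1*(-1050504) = 1239149 + 1050504 = 2289653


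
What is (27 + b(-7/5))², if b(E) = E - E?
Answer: 729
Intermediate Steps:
b(E) = 0
(27 + b(-7/5))² = (27 + 0)² = 27² = 729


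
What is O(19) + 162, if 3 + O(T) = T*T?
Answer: 520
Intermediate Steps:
O(T) = -3 + T² (O(T) = -3 + T*T = -3 + T²)
O(19) + 162 = (-3 + 19²) + 162 = (-3 + 361) + 162 = 358 + 162 = 520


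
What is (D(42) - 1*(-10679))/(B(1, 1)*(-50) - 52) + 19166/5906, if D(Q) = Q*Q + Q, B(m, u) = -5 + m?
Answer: 38286489/437044 ≈ 87.603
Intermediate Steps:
D(Q) = Q + Q**2 (D(Q) = Q**2 + Q = Q + Q**2)
(D(42) - 1*(-10679))/(B(1, 1)*(-50) - 52) + 19166/5906 = (42*(1 + 42) - 1*(-10679))/((-5 + 1)*(-50) - 52) + 19166/5906 = (42*43 + 10679)/(-4*(-50) - 52) + 19166*(1/5906) = (1806 + 10679)/(200 - 52) + 9583/2953 = 12485/148 + 9583/2953 = 38286489/437044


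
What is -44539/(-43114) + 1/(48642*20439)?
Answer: 11070099848449/10715918282883 ≈ 1.0331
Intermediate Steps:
-44539/(-43114) + 1/(48642*20439) = -44539*(-1/43114) + (1/48642)*(1/20439) = 44539/43114 + 1/994193838 = 11070099848449/10715918282883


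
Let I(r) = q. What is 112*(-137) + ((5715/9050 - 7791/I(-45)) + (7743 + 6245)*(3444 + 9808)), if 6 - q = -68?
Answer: 6206562863238/33485 ≈ 1.8535e+8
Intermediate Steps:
q = 74 (q = 6 - 1*(-68) = 6 + 68 = 74)
I(r) = 74
112*(-137) + ((5715/9050 - 7791/I(-45)) + (7743 + 6245)*(3444 + 9808)) = 112*(-137) + ((5715/9050 - 7791/74) + (7743 + 6245)*(3444 + 9808)) = -15344 + ((5715*(1/9050) - 7791*1/74) + 13988*13252) = -15344 + ((1143/1810 - 7791/74) + 185368976) = -15344 + (-3504282/33485 + 185368976) = -15344 + 6207076657078/33485 = 6206562863238/33485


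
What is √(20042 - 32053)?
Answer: I*√12011 ≈ 109.59*I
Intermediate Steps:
√(20042 - 32053) = √(-12011) = I*√12011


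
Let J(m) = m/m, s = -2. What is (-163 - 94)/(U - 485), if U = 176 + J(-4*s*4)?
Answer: 257/308 ≈ 0.83442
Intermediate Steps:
J(m) = 1
U = 177 (U = 176 + 1 = 177)
(-163 - 94)/(U - 485) = (-163 - 94)/(177 - 485) = -257/(-308) = -257*(-1/308) = 257/308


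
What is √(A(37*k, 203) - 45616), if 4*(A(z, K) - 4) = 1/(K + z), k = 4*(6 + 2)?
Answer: 5*I*√14039512205/2774 ≈ 213.57*I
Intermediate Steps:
k = 32 (k = 4*8 = 32)
A(z, K) = 4 + 1/(4*(K + z))
√(A(37*k, 203) - 45616) = √((¼ + 4*203 + 4*(37*32))/(203 + 37*32) - 45616) = √((¼ + 812 + 4*1184)/(203 + 1184) - 45616) = √((¼ + 812 + 4736)/1387 - 45616) = √((1/1387)*(22193/4) - 45616) = √(22193/5548 - 45616) = √(-253055375/5548) = 5*I*√14039512205/2774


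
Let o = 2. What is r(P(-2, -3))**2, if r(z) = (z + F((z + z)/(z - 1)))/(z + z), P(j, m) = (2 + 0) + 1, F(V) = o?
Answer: 25/36 ≈ 0.69444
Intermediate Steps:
F(V) = 2
P(j, m) = 3 (P(j, m) = 2 + 1 = 3)
r(z) = (2 + z)/(2*z) (r(z) = (z + 2)/(z + z) = (2 + z)/((2*z)) = (2 + z)*(1/(2*z)) = (2 + z)/(2*z))
r(P(-2, -3))**2 = ((1/2)*(2 + 3)/3)**2 = ((1/2)*(1/3)*5)**2 = (5/6)**2 = 25/36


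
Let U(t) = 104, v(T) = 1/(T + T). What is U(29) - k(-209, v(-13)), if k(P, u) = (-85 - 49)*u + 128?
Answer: -379/13 ≈ -29.154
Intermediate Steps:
v(T) = 1/(2*T)
k(P, u) = 128 - 134*u (k(P, u) = -134*u + 128 = 128 - 134*u)
U(29) - k(-209, v(-13)) = 104 - (128 - 67/(-13)) = 104 - (128 - 67*(-1)/13) = 104 - (128 - 134*(-1/26)) = 104 - (128 + 67/13) = 104 - 1*1731/13 = 104 - 1731/13 = -379/13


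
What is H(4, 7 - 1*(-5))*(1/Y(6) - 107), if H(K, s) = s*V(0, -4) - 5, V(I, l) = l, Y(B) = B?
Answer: 33973/6 ≈ 5662.2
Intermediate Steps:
H(K, s) = -5 - 4*s (H(K, s) = s*(-4) - 5 = -4*s - 5 = -5 - 4*s)
H(4, 7 - 1*(-5))*(1/Y(6) - 107) = (-5 - 4*(7 - 1*(-5)))*(1/6 - 107) = (-5 - 4*(7 + 5))*(⅙ - 107) = (-5 - 4*12)*(-641/6) = (-5 - 48)*(-641/6) = -53*(-641/6) = 33973/6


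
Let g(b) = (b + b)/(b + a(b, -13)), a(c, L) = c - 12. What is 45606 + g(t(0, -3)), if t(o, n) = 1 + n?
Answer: 182425/4 ≈ 45606.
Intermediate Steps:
a(c, L) = -12 + c
g(b) = 2*b/(-12 + 2*b) (g(b) = (b + b)/(b + (-12 + b)) = (2*b)/(-12 + 2*b) = 2*b/(-12 + 2*b))
45606 + g(t(0, -3)) = 45606 + (1 - 3)/(-6 + (1 - 3)) = 45606 - 2/(-6 - 2) = 45606 - 2/(-8) = 45606 - 2*(-⅛) = 45606 + ¼ = 182425/4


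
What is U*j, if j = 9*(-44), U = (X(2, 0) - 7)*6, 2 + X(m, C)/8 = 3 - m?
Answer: 35640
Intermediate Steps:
X(m, C) = 8 - 8*m (X(m, C) = -16 + 8*(3 - m) = -16 + (24 - 8*m) = 8 - 8*m)
U = -90 (U = ((8 - 8*2) - 7)*6 = ((8 - 16) - 7)*6 = (-8 - 7)*6 = -15*6 = -90)
j = -396
U*j = -90*(-396) = 35640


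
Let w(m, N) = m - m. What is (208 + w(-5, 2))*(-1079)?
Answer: -224432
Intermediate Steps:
w(m, N) = 0
(208 + w(-5, 2))*(-1079) = (208 + 0)*(-1079) = 208*(-1079) = -224432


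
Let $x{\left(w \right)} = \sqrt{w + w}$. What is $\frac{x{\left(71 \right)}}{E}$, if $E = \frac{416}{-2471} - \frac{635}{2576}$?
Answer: $- \frac{909328 \sqrt{142}}{377243} \approx -28.724$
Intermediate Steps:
$x{\left(w \right)} = \sqrt{2} \sqrt{w}$ ($x{\left(w \right)} = \sqrt{2 w} = \sqrt{2} \sqrt{w}$)
$E = - \frac{377243}{909328}$ ($E = 416 \left(- \frac{1}{2471}\right) - \frac{635}{2576} = - \frac{416}{2471} - \frac{635}{2576} = - \frac{377243}{909328} \approx -0.41486$)
$\frac{x{\left(71 \right)}}{E} = \frac{\sqrt{2} \sqrt{71}}{- \frac{377243}{909328}} = \sqrt{142} \left(- \frac{909328}{377243}\right) = - \frac{909328 \sqrt{142}}{377243}$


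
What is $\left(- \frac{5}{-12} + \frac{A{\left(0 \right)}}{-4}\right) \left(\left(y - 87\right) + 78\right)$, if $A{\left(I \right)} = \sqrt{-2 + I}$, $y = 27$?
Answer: $\frac{15}{2} - \frac{9 i \sqrt{2}}{2} \approx 7.5 - 6.364 i$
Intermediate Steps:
$\left(- \frac{5}{-12} + \frac{A{\left(0 \right)}}{-4}\right) \left(\left(y - 87\right) + 78\right) = \left(- \frac{5}{-12} + \frac{\sqrt{-2 + 0}}{-4}\right) \left(\left(27 - 87\right) + 78\right) = \left(\left(-5\right) \left(- \frac{1}{12}\right) + \sqrt{-2} \left(- \frac{1}{4}\right)\right) \left(-60 + 78\right) = \left(\frac{5}{12} + i \sqrt{2} \left(- \frac{1}{4}\right)\right) 18 = \left(\frac{5}{12} - \frac{i \sqrt{2}}{4}\right) 18 = \frac{15}{2} - \frac{9 i \sqrt{2}}{2}$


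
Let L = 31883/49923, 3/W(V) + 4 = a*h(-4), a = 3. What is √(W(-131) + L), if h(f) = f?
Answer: √1081077/1548 ≈ 0.67167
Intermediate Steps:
W(V) = -3/16 (W(V) = 3/(-4 + 3*(-4)) = 3/(-4 - 12) = 3/(-16) = 3*(-1/16) = -3/16)
L = 31883/49923 (L = 31883*(1/49923) = 31883/49923 ≈ 0.63864)
√(W(-131) + L) = √(-3/16 + 31883/49923) = √(360359/798768) = √1081077/1548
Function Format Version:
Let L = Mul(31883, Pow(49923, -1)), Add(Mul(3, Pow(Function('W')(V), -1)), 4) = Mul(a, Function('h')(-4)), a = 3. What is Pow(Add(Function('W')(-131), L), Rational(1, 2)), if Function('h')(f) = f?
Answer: Mul(Rational(1, 1548), Pow(1081077, Rational(1, 2))) ≈ 0.67167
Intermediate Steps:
Function('W')(V) = Rational(-3, 16) (Function('W')(V) = Mul(3, Pow(Add(-4, Mul(3, -4)), -1)) = Mul(3, Pow(Add(-4, -12), -1)) = Mul(3, Pow(-16, -1)) = Mul(3, Rational(-1, 16)) = Rational(-3, 16))
L = Rational(31883, 49923) (L = Mul(31883, Rational(1, 49923)) = Rational(31883, 49923) ≈ 0.63864)
Pow(Add(Function('W')(-131), L), Rational(1, 2)) = Pow(Add(Rational(-3, 16), Rational(31883, 49923)), Rational(1, 2)) = Pow(Rational(360359, 798768), Rational(1, 2)) = Mul(Rational(1, 1548), Pow(1081077, Rational(1, 2)))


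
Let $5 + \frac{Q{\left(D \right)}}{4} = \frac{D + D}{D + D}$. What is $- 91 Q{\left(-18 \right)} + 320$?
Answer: $1776$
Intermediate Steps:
$Q{\left(D \right)} = -16$ ($Q{\left(D \right)} = -20 + 4 \frac{D + D}{D + D} = -20 + 4 \frac{2 D}{2 D} = -20 + 4 \cdot 2 D \frac{1}{2 D} = -20 + 4 \cdot 1 = -20 + 4 = -16$)
$- 91 Q{\left(-18 \right)} + 320 = \left(-91\right) \left(-16\right) + 320 = 1456 + 320 = 1776$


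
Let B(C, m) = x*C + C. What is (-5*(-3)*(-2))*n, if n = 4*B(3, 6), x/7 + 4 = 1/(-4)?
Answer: 10350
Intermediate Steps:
x = -119/4 (x = -28 + 7*(1/(-4)) = -28 + 7*(1*(-¼)) = -28 + 7*(-¼) = -28 - 7/4 = -119/4 ≈ -29.750)
B(C, m) = -115*C/4 (B(C, m) = -119*C/4 + C = -115*C/4)
n = -345 (n = 4*(-115/4*3) = 4*(-345/4) = -345)
(-5*(-3)*(-2))*n = (-5*(-3)*(-2))*(-345) = (15*(-2))*(-345) = -30*(-345) = 10350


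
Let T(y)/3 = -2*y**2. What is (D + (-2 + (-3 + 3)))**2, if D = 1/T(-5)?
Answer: 90601/22500 ≈ 4.0267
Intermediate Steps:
T(y) = -6*y**2 (T(y) = 3*(-2*y**2) = -6*y**2)
D = -1/150 (D = 1/(-6*(-5)**2) = 1/(-6*25) = 1/(-150) = -1/150 ≈ -0.0066667)
(D + (-2 + (-3 + 3)))**2 = (-1/150 + (-2 + (-3 + 3)))**2 = (-1/150 + (-2 + 0))**2 = (-1/150 - 2)**2 = (-301/150)**2 = 90601/22500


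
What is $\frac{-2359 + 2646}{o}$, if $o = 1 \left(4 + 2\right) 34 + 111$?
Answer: $\frac{41}{45} \approx 0.91111$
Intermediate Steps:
$o = 315$ ($o = 1 \cdot 6 \cdot 34 + 111 = 6 \cdot 34 + 111 = 204 + 111 = 315$)
$\frac{-2359 + 2646}{o} = \frac{-2359 + 2646}{315} = 287 \cdot \frac{1}{315} = \frac{41}{45}$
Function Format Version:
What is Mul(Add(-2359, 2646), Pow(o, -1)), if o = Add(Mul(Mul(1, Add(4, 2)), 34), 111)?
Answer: Rational(41, 45) ≈ 0.91111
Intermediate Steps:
o = 315 (o = Add(Mul(Mul(1, 6), 34), 111) = Add(Mul(6, 34), 111) = Add(204, 111) = 315)
Mul(Add(-2359, 2646), Pow(o, -1)) = Mul(Add(-2359, 2646), Pow(315, -1)) = Mul(287, Rational(1, 315)) = Rational(41, 45)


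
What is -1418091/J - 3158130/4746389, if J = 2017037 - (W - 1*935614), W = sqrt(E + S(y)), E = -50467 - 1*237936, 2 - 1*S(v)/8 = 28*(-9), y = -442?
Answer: -5267420310555399901/4597746976012847212 - 472697*I*sqrt(31819)/968683134908 ≈ -1.1457 - 8.7045e-5*I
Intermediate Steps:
S(v) = 2032 (S(v) = 16 - 224*(-9) = 16 - 8*(-252) = 16 + 2016 = 2032)
E = -288403 (E = -50467 - 237936 = -288403)
W = 3*I*sqrt(31819) (W = sqrt(-288403 + 2032) = sqrt(-286371) = 3*I*sqrt(31819) ≈ 535.14*I)
J = 2952651 - 3*I*sqrt(31819) (J = 2017037 - (3*I*sqrt(31819) - 1*935614) = 2017037 - (3*I*sqrt(31819) - 935614) = 2017037 - (-935614 + 3*I*sqrt(31819)) = 2017037 + (935614 - 3*I*sqrt(31819)) = 2952651 - 3*I*sqrt(31819) ≈ 2.9527e+6 - 535.14*I)
-1418091/J - 3158130/4746389 = -1418091/(2952651 - 3*I*sqrt(31819)) - 3158130/4746389 = -3158130/4746389 - 1418091/(2952651 - 3*I*sqrt(31819))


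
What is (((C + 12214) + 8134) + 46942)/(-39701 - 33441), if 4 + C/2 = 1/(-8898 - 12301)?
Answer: -713155558/775268629 ≈ -0.91988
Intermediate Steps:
C = -169594/21199 (C = -8 + 2/(-8898 - 12301) = -8 + 2/(-21199) = -8 + 2*(-1/21199) = -8 - 2/21199 = -169594/21199 ≈ -8.0001)
(((C + 12214) + 8134) + 46942)/(-39701 - 33441) = (((-169594/21199 + 12214) + 8134) + 46942)/(-39701 - 33441) = ((258754992/21199 + 8134) + 46942)/(-73142) = (431187658/21199 + 46942)*(-1/73142) = (1426311116/21199)*(-1/73142) = -713155558/775268629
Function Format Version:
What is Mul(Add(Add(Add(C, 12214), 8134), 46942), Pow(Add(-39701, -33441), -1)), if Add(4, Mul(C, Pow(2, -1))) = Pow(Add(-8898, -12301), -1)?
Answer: Rational(-713155558, 775268629) ≈ -0.91988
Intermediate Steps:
C = Rational(-169594, 21199) (C = Add(-8, Mul(2, Pow(Add(-8898, -12301), -1))) = Add(-8, Mul(2, Pow(-21199, -1))) = Add(-8, Mul(2, Rational(-1, 21199))) = Add(-8, Rational(-2, 21199)) = Rational(-169594, 21199) ≈ -8.0001)
Mul(Add(Add(Add(C, 12214), 8134), 46942), Pow(Add(-39701, -33441), -1)) = Mul(Add(Add(Add(Rational(-169594, 21199), 12214), 8134), 46942), Pow(Add(-39701, -33441), -1)) = Mul(Add(Add(Rational(258754992, 21199), 8134), 46942), Pow(-73142, -1)) = Mul(Add(Rational(431187658, 21199), 46942), Rational(-1, 73142)) = Mul(Rational(1426311116, 21199), Rational(-1, 73142)) = Rational(-713155558, 775268629)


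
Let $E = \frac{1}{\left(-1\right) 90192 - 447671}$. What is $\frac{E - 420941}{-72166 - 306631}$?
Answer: $\frac{226408589084}{203740890811} \approx 1.1113$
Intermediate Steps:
$E = - \frac{1}{537863}$ ($E = \frac{1}{-90192 - 447671} = \frac{1}{-537863} = - \frac{1}{537863} \approx -1.8592 \cdot 10^{-6}$)
$\frac{E - 420941}{-72166 - 306631} = \frac{- \frac{1}{537863} - 420941}{-72166 - 306631} = - \frac{226408589084}{537863 \left(-378797\right)} = \left(- \frac{226408589084}{537863}\right) \left(- \frac{1}{378797}\right) = \frac{226408589084}{203740890811}$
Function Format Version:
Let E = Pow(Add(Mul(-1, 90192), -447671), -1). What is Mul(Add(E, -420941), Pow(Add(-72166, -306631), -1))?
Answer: Rational(226408589084, 203740890811) ≈ 1.1113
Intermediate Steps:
E = Rational(-1, 537863) (E = Pow(Add(-90192, -447671), -1) = Pow(-537863, -1) = Rational(-1, 537863) ≈ -1.8592e-6)
Mul(Add(E, -420941), Pow(Add(-72166, -306631), -1)) = Mul(Add(Rational(-1, 537863), -420941), Pow(Add(-72166, -306631), -1)) = Mul(Rational(-226408589084, 537863), Pow(-378797, -1)) = Mul(Rational(-226408589084, 537863), Rational(-1, 378797)) = Rational(226408589084, 203740890811)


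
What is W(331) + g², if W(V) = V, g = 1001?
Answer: 1002332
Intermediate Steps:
W(331) + g² = 331 + 1001² = 331 + 1002001 = 1002332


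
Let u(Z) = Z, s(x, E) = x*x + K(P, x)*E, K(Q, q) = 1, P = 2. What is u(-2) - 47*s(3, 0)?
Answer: -425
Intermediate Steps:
s(x, E) = E + x² (s(x, E) = x*x + 1*E = x² + E = E + x²)
u(-2) - 47*s(3, 0) = -2 - 47*(0 + 3²) = -2 - 47*(0 + 9) = -2 - 47*9 = -2 - 423 = -425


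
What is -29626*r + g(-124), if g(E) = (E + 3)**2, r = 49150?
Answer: -1456103259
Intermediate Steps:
g(E) = (3 + E)**2
-29626*r + g(-124) = -29626/(1/49150) + (3 - 124)**2 = -29626/1/49150 + (-121)**2 = -29626*49150 + 14641 = -1456117900 + 14641 = -1456103259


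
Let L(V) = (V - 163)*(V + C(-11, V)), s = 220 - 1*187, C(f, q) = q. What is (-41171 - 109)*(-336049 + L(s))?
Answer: 14226285120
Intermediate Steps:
s = 33 (s = 220 - 187 = 33)
L(V) = 2*V*(-163 + V) (L(V) = (V - 163)*(V + V) = (-163 + V)*(2*V) = 2*V*(-163 + V))
(-41171 - 109)*(-336049 + L(s)) = (-41171 - 109)*(-336049 + 2*33*(-163 + 33)) = -41280*(-336049 + 2*33*(-130)) = -41280*(-336049 - 8580) = -41280*(-344629) = 14226285120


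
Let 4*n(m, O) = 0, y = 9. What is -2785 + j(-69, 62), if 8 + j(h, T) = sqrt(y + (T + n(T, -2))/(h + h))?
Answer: -2793 + sqrt(40710)/69 ≈ -2790.1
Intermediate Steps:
n(m, O) = 0 (n(m, O) = (1/4)*0 = 0)
j(h, T) = -8 + sqrt(9 + T/(2*h)) (j(h, T) = -8 + sqrt(9 + (T + 0)/(h + h)) = -8 + sqrt(9 + T/((2*h))) = -8 + sqrt(9 + T*(1/(2*h))) = -8 + sqrt(9 + T/(2*h)))
-2785 + j(-69, 62) = -2785 + (-8 + sqrt(36 + 2*62/(-69))/2) = -2785 + (-8 + sqrt(36 + 2*62*(-1/69))/2) = -2785 + (-8 + sqrt(36 - 124/69)/2) = -2785 + (-8 + sqrt(2360/69)/2) = -2785 + (-8 + (2*sqrt(40710)/69)/2) = -2785 + (-8 + sqrt(40710)/69) = -2793 + sqrt(40710)/69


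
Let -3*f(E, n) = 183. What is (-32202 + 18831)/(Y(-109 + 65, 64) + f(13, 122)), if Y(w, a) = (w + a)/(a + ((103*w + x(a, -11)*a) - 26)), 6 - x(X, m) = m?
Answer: 7590271/34631 ≈ 219.18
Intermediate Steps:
x(X, m) = 6 - m
f(E, n) = -61 (f(E, n) = -⅓*183 = -61)
Y(w, a) = (a + w)/(-26 + 18*a + 103*w) (Y(w, a) = (w + a)/(a + ((103*w + (6 - 1*(-11))*a) - 26)) = (a + w)/(a + ((103*w + (6 + 11)*a) - 26)) = (a + w)/(a + ((103*w + 17*a) - 26)) = (a + w)/(a + ((17*a + 103*w) - 26)) = (a + w)/(a + (-26 + 17*a + 103*w)) = (a + w)/(-26 + 18*a + 103*w))
(-32202 + 18831)/(Y(-109 + 65, 64) + f(13, 122)) = (-32202 + 18831)/((64 + (-109 + 65))/(-26 + 18*64 + 103*(-109 + 65)) - 61) = -13371/((64 - 44)/(-26 + 1152 + 103*(-44)) - 61) = -13371/(20/(-26 + 1152 - 4532) - 61) = -13371/(20/(-3406) - 61) = -13371/(-1/3406*20 - 61) = -13371/(-10/1703 - 61) = -13371/(-103893/1703) = -13371*(-1703/103893) = 7590271/34631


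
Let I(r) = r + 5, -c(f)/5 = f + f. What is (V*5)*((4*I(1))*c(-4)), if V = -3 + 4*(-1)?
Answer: -33600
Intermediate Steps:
V = -7 (V = -3 - 4 = -7)
c(f) = -10*f (c(f) = -5*(f + f) = -10*f)
I(r) = 5 + r
(V*5)*((4*I(1))*c(-4)) = (-7*5)*((4*(5 + 1))*(-10*(-4))) = -35*4*6*40 = -840*40 = -35*960 = -33600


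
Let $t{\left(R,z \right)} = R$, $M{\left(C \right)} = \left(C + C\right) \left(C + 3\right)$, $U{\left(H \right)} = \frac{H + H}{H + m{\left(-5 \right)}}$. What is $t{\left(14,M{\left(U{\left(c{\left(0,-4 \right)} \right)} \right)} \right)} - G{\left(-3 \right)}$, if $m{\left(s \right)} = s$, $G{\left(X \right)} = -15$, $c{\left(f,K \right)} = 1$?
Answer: $29$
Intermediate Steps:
$U{\left(H \right)} = \frac{2 H}{-5 + H}$ ($U{\left(H \right)} = \frac{H + H}{H - 5} = \frac{2 H}{-5 + H}$)
$M{\left(C \right)} = 2 C \left(3 + C\right)$
$t{\left(14,M{\left(U{\left(c{\left(0,-4 \right)} \right)} \right)} \right)} - G{\left(-3 \right)} = 14 - -15 = 14 + 15 = 29$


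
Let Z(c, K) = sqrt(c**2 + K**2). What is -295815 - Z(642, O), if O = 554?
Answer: -295815 - 2*sqrt(179770) ≈ -2.9666e+5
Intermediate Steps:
Z(c, K) = sqrt(K**2 + c**2)
-295815 - Z(642, O) = -295815 - sqrt(554**2 + 642**2) = -295815 - sqrt(306916 + 412164) = -295815 - sqrt(719080) = -295815 - 2*sqrt(179770)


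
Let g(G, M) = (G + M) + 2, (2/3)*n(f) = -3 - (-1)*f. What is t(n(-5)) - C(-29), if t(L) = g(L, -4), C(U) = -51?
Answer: 37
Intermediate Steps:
n(f) = -9/2 + 3*f/2 (n(f) = 3*(-3 - (-1)*f)/2 = 3*(-3 + f)/2 = -9/2 + 3*f/2)
g(G, M) = 2 + G + M
t(L) = -2 + L (t(L) = 2 + L - 4 = -2 + L)
t(n(-5)) - C(-29) = (-2 + (-9/2 + (3/2)*(-5))) - 1*(-51) = (-2 + (-9/2 - 15/2)) + 51 = (-2 - 12) + 51 = -14 + 51 = 37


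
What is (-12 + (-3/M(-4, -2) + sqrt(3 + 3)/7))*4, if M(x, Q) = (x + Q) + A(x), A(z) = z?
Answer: -234/5 + 4*sqrt(6)/7 ≈ -45.400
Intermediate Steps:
M(x, Q) = Q + 2*x (M(x, Q) = (x + Q) + x = (Q + x) + x = Q + 2*x)
(-12 + (-3/M(-4, -2) + sqrt(3 + 3)/7))*4 = (-12 + (-3/(-2 + 2*(-4)) + sqrt(3 + 3)/7))*4 = (-12 + (-3/(-2 - 8) + sqrt(6)*(1/7)))*4 = (-12 + (-3/(-10) + sqrt(6)/7))*4 = (-12 + (-3*(-1/10) + sqrt(6)/7))*4 = (-12 + (3/10 + sqrt(6)/7))*4 = (-117/10 + sqrt(6)/7)*4 = -234/5 + 4*sqrt(6)/7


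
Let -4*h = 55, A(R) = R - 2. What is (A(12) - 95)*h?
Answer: 4675/4 ≈ 1168.8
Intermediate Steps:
A(R) = -2 + R
h = -55/4 (h = -¼*55 = -55/4 ≈ -13.750)
(A(12) - 95)*h = ((-2 + 12) - 95)*(-55/4) = (10 - 95)*(-55/4) = -85*(-55/4) = 4675/4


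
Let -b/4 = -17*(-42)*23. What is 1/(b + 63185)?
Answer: -1/2503 ≈ -0.00039952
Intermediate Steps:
b = -65688 (b = -4*(-17*(-42))*23 = -2856*23 = -4*16422 = -65688)
1/(b + 63185) = 1/(-65688 + 63185) = 1/(-2503) = -1/2503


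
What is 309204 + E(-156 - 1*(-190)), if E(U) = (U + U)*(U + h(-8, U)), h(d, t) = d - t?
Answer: 308660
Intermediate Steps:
E(U) = -16*U (E(U) = (U + U)*(U + (-8 - U)) = (2*U)*(-8) = -16*U)
309204 + E(-156 - 1*(-190)) = 309204 - 16*(-156 - 1*(-190)) = 309204 - 16*(-156 + 190) = 309204 - 16*34 = 309204 - 544 = 308660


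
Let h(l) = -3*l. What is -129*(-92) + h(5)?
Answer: 11853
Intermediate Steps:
-129*(-92) + h(5) = -129*(-92) - 3*5 = 11868 - 15 = 11853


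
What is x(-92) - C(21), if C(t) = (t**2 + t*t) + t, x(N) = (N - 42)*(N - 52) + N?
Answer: 18301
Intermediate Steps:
x(N) = N + (-52 + N)*(-42 + N) (x(N) = (-42 + N)*(-52 + N) + N = (-52 + N)*(-42 + N) + N = N + (-52 + N)*(-42 + N))
C(t) = t + 2*t**2 (C(t) = (t**2 + t**2) + t = 2*t**2 + t = t + 2*t**2)
x(-92) - C(21) = (2184 + (-92)**2 - 93*(-92)) - 21*(1 + 2*21) = (2184 + 8464 + 8556) - 21*(1 + 42) = 19204 - 21*43 = 19204 - 1*903 = 19204 - 903 = 18301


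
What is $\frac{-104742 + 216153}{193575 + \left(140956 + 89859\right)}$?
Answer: $\frac{111411}{424390} \approx 0.26252$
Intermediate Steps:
$\frac{-104742 + 216153}{193575 + \left(140956 + 89859\right)} = \frac{111411}{193575 + 230815} = \frac{111411}{424390}$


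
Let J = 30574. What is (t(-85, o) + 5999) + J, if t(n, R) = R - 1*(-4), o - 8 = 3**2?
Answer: 36594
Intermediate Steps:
o = 17 (o = 8 + 3**2 = 8 + 9 = 17)
t(n, R) = 4 + R (t(n, R) = R + 4 = 4 + R)
(t(-85, o) + 5999) + J = ((4 + 17) + 5999) + 30574 = (21 + 5999) + 30574 = 6020 + 30574 = 36594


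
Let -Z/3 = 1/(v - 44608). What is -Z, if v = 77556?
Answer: 3/32948 ≈ 9.1053e-5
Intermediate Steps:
Z = -3/32948 (Z = -3/(77556 - 44608) = -3/32948 ≈ -9.1053e-5)
-Z = -1*(-3/32948) = 3/32948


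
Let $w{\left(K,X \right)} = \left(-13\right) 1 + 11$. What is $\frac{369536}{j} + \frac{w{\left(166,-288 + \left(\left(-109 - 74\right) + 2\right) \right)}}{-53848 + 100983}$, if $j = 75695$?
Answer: $\frac{3483585594}{713576765} \approx 4.8819$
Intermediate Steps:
$w{\left(K,X \right)} = -2$ ($w{\left(K,X \right)} = -13 + 11 = -2$)
$\frac{369536}{j} + \frac{w{\left(166,-288 + \left(\left(-109 - 74\right) + 2\right) \right)}}{-53848 + 100983} = \frac{369536}{75695} - \frac{2}{-53848 + 100983} = 369536 \cdot \frac{1}{75695} - \frac{2}{47135} = \frac{369536}{75695} - \frac{2}{47135} = \frac{3483585594}{713576765}$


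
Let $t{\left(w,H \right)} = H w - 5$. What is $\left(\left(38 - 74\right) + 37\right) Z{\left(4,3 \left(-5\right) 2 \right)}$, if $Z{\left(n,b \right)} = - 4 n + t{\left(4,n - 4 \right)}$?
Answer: $-21$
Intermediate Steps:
$t{\left(w,H \right)} = -5 + H w$
$Z{\left(n,b \right)} = -21$ ($Z{\left(n,b \right)} = - 4 n + \left(-5 + \left(n - 4\right) 4\right) = - 4 n + \left(-5 + \left(-4 + n\right) 4\right) = - 4 n + \left(-5 + \left(-16 + 4 n\right)\right) = - 4 n + \left(-21 + 4 n\right) = -21$)
$\left(\left(38 - 74\right) + 37\right) Z{\left(4,3 \left(-5\right) 2 \right)} = \left(\left(38 - 74\right) + 37\right) \left(-21\right) = \left(-36 + 37\right) \left(-21\right) = 1 \left(-21\right) = -21$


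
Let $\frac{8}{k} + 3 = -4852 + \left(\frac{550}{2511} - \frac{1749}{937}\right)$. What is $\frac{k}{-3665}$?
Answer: $\frac{9411228}{20939527390355} \approx 4.4945 \cdot 10^{-7}$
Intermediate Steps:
$k = - \frac{9411228}{5713377187}$ ($k = \frac{8}{-3 + \left(-4852 + \left(\frac{550}{2511} - \frac{1749}{937}\right)\right)} = \frac{8}{-3 - \frac{11419695953}{2352807}} = \frac{8}{- \frac{11426754374}{2352807}} = 8 \left(- \frac{2352807}{11426754374}\right) = - \frac{9411228}{5713377187} \approx -0.0016472$)
$\frac{k}{-3665} = - \frac{9411228}{5713377187 \left(-3665\right)} = \left(- \frac{9411228}{5713377187}\right) \left(- \frac{1}{3665}\right) = \frac{9411228}{20939527390355}$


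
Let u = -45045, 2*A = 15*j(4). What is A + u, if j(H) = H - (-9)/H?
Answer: -359985/8 ≈ -44998.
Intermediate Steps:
j(H) = H + 9/H
A = 375/8 (A = (15*(4 + 9/4))/2 = (15*(25/4))/2 = (½)*(375/4) = 375/8 ≈ 46.875)
A + u = 375/8 - 45045 = -359985/8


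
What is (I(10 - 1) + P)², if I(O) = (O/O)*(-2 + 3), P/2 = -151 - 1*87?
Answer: 225625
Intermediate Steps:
P = -476 (P = 2*(-151 - 1*87) = 2*(-151 - 87) = 2*(-238) = -476)
I(O) = 1 (I(O) = 1*1 = 1)
(I(10 - 1) + P)² = (1 - 476)² = (-475)² = 225625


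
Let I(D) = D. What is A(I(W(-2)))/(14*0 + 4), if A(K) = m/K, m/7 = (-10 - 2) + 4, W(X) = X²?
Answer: -7/2 ≈ -3.5000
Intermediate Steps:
m = -56 (m = 7*((-10 - 2) + 4) = 7*(-12 + 4) = 7*(-8) = -56)
A(K) = -56/K
A(I(W(-2)))/(14*0 + 4) = (-56/((-2)²))/(14*0 + 4) = (-56/4)/(0 + 4) = -56*¼/4 = -14*¼ = -7/2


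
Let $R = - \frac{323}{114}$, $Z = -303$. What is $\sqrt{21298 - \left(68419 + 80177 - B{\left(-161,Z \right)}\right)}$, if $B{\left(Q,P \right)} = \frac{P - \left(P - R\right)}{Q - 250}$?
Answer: $\frac{i \sqrt{86013217174}}{822} \approx 356.79 i$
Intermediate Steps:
$R = - \frac{17}{6}$ ($R = \left(-323\right) \frac{1}{114} = - \frac{17}{6} \approx -2.8333$)
$B{\left(Q,P \right)} = - \frac{17}{6 \left(-250 + Q\right)}$ ($B{\left(Q,P \right)} = \frac{P - \left(\frac{17}{6} + P\right)}{Q - 250} = - \frac{17}{6 \left(-250 + Q\right)}$)
$\sqrt{21298 - \left(68419 + 80177 - B{\left(-161,Z \right)}\right)} = \sqrt{21298 - \left(68419 + 80177 + \frac{17}{-1500 + 6 \left(-161\right)}\right)} = \sqrt{21298 - \left(148596 + \frac{17}{-1500 - 966}\right)} = \sqrt{21298 - \left(148596 + \frac{17}{-2466}\right)} = \sqrt{21298 - \frac{366437719}{2466}} = \sqrt{- \frac{313916851}{2466}} = \frac{i \sqrt{86013217174}}{822}$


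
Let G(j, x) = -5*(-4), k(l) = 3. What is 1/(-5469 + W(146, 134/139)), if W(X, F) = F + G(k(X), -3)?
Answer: -139/757277 ≈ -0.00018355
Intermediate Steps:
G(j, x) = 20
W(X, F) = 20 + F (W(X, F) = F + 20 = 20 + F)
1/(-5469 + W(146, 134/139)) = 1/(-5469 + (20 + 134/139)) = 1/(-5469 + 2914/139) = 1/(-757277/139) = -139/757277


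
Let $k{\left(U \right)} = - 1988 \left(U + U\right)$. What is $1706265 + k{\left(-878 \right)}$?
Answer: $5197193$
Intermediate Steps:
$k{\left(U \right)} = - 3976 U$ ($k{\left(U \right)} = - 1988 \cdot 2 U = - 3976 U$)
$1706265 + k{\left(-878 \right)} = 1706265 - -3490928 = 1706265 + 3490928 = 5197193$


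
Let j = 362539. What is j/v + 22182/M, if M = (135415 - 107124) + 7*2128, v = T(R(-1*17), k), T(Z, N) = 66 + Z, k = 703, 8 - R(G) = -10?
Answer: 15658835081/3627708 ≈ 4316.5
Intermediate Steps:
R(G) = 18 (R(G) = 8 - 1*(-10) = 8 + 10 = 18)
v = 84 (v = 66 + 18 = 84)
M = 43187 (M = 28291 + 14896 = 43187)
j/v + 22182/M = 362539/84 + 22182/43187 = 15658835081/3627708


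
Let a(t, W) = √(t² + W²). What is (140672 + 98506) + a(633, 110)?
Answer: 239178 + √412789 ≈ 2.3982e+5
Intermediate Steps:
a(t, W) = √(W² + t²)
(140672 + 98506) + a(633, 110) = (140672 + 98506) + √(110² + 633²) = 239178 + √(12100 + 400689) = 239178 + √412789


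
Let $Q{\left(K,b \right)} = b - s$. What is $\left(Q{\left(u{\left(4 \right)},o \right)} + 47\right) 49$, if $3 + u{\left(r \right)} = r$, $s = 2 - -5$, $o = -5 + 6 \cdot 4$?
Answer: $2891$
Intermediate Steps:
$o = 19$ ($o = -5 + 24 = 19$)
$s = 7$ ($s = 2 + 5 = 7$)
$u{\left(r \right)} = -3 + r$
$Q{\left(K,b \right)} = -7 + b$ ($Q{\left(K,b \right)} = b - 7 = -7 + b$)
$\left(Q{\left(u{\left(4 \right)},o \right)} + 47\right) 49 = \left(\left(-7 + 19\right) + 47\right) 49 = \left(12 + 47\right) 49 = 59 \cdot 49 = 2891$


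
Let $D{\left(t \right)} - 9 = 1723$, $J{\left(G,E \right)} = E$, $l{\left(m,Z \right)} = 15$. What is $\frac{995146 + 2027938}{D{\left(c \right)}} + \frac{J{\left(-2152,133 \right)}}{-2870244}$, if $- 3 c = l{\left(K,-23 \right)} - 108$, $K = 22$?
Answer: $\frac{2169247120535}{1242815652} \approx 1745.4$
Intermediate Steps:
$c = 31$ ($c = - \frac{15 - 108}{3} = \left(- \frac{1}{3}\right) \left(-93\right) = 31$)
$D{\left(t \right)} = 1732$ ($D{\left(t \right)} = 9 + 1723 = 1732$)
$\frac{995146 + 2027938}{D{\left(c \right)}} + \frac{J{\left(-2152,133 \right)}}{-2870244} = \frac{995146 + 2027938}{1732} + \frac{133}{-2870244} = 3023084 \cdot \frac{1}{1732} + 133 \left(- \frac{1}{2870244}\right) = \frac{755771}{433} - \frac{133}{2870244} = \frac{2169247120535}{1242815652}$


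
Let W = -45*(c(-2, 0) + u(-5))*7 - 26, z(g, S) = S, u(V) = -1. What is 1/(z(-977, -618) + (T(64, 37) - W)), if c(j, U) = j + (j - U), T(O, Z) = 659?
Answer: -1/1508 ≈ -0.00066313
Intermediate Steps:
c(j, U) = -U + 2*j
W = 1549 (W = -45*((-1*0 + 2*(-2)) - 1)*7 - 26 = -45*((0 - 4) - 1)*7 - 26 = -45*(-4 - 1)*7 - 26 = -(-225)*7 - 26 = -45*(-35) - 26 = 1575 - 26 = 1549)
1/(z(-977, -618) + (T(64, 37) - W)) = 1/(-618 + (659 - 1*1549)) = 1/(-618 + (659 - 1549)) = 1/(-618 - 890) = 1/(-1508) = -1/1508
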